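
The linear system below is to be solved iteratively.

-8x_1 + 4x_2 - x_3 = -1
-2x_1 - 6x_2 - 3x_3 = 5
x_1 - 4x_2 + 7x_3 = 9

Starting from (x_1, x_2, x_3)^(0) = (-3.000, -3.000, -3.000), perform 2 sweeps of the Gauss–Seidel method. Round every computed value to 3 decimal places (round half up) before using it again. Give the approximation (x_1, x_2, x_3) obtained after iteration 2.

Iteration 1:
  x_1 = (-1 - (4)·-3.000 - (-1)·-3.000) / (-8) = -1.000
  x_2 = (5 - (-2)·-1.000 - (-3)·-3.000) / (-6) = 1.000
  x_3 = (9 - (1)·-1.000 - (-4)·1.000) / (7) = 2.000
Iteration 2:
  x_1 = (-1 - (4)·1.000 - (-1)·2.000) / (-8) = 0.375
  x_2 = (5 - (-2)·0.375 - (-3)·2.000) / (-6) = -1.958
  x_3 = (9 - (1)·0.375 - (-4)·-1.958) / (7) = 0.113

(0.375, -1.958, 0.113)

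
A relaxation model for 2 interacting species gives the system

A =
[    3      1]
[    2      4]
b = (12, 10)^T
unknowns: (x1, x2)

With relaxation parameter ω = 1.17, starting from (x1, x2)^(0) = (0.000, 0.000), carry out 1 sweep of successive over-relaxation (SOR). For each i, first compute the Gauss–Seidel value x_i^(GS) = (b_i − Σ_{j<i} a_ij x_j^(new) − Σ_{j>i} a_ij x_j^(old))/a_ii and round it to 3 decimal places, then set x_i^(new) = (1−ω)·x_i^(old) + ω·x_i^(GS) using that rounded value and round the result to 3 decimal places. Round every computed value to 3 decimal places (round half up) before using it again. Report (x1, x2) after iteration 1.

Iteration 1:
  x1: GS value = (12 - (1)·0.000) / (3) = 4.000;  x1 ← (1−ω)·0.000 + ω·4.000 = 4.680
  x2: GS value = (10 - (2)·4.680) / (4) = 0.160;  x2 ← (1−ω)·0.000 + ω·0.160 = 0.187

(4.680, 0.187)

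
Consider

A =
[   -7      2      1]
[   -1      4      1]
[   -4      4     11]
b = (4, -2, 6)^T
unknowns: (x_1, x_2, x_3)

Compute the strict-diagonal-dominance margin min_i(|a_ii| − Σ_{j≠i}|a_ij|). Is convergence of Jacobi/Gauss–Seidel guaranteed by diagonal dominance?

2

row 1: |-7| − (2+1) = 4
row 2: |4| − (1+1) = 2
row 3: |11| − (4+4) = 3
minimum over rows = 2 → strictly diagonally dominant (convergence guaranteed)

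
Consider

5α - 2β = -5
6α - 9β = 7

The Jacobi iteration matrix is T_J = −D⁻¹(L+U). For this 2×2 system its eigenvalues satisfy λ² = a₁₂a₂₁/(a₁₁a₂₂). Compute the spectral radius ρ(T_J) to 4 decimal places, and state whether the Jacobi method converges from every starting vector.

a₁₂a₂₁/(a₁₁a₂₂) = (-2)·(6) / ((5)·(-9)) = 0.266667
ρ = √|0.266667| = √0.266667 = 0.5164
ρ < 1, so Jacobi converges

0.5164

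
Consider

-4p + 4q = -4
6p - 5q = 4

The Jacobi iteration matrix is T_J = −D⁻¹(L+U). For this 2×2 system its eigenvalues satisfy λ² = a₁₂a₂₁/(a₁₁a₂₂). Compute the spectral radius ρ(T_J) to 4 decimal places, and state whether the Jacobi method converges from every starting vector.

1.0954

a₁₂a₂₁/(a₁₁a₂₂) = (4)·(6) / ((-4)·(-5)) = 1.200000
ρ = √|1.200000| = √1.200000 = 1.0954
ρ > 1, so Jacobi diverges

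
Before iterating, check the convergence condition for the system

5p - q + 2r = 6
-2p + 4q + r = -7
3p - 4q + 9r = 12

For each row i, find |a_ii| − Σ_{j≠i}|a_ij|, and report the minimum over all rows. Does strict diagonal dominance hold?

row 1: |5| − (1+2) = 2
row 2: |4| − (2+1) = 1
row 3: |9| − (3+4) = 2
minimum over rows = 1 → strictly diagonally dominant (convergence guaranteed)

1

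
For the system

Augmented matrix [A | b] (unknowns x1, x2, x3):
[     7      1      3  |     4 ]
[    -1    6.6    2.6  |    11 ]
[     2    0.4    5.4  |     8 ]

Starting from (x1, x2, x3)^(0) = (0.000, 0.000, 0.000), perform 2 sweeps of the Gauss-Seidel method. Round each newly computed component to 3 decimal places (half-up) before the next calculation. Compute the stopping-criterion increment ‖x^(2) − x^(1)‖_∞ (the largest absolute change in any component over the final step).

Iteration 1:
  x1 = (4 - (1)·0.000 - (3)·0.000) / (7) = 0.571
  x2 = (11 - (-1)·0.571 - (2.6)·0.000) / (6.6) = 1.753
  x3 = (8 - (2)·0.571 - (0.4)·1.753) / (5.4) = 1.140
Iteration 2:
  x1 = (4 - (1)·1.753 - (3)·1.140) / (7) = -0.168
  x2 = (11 - (-1)·-0.168 - (2.6)·1.140) / (6.6) = 1.192
  x3 = (8 - (2)·-0.168 - (0.4)·1.192) / (5.4) = 1.455
Change: (-0.739, -0.561, 0.315) → max |·| = 0.739

0.739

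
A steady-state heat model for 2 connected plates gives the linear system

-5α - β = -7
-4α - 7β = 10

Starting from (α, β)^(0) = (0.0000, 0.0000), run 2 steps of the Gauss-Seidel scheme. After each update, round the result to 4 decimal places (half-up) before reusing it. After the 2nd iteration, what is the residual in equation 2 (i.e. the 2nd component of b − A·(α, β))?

Iteration 1:
  α = (-7 - (-1)·0.0000) / (-5) = 1.4000
  β = (10 - (-4)·1.4000) / (-7) = -2.2286
Iteration 2:
  α = (-7 - (-1)·-2.2286) / (-5) = 1.8457
  β = (10 - (-4)·1.8457) / (-7) = -2.4833
Residual b − A·x = (-0.2548, -0.0003)

-0.0003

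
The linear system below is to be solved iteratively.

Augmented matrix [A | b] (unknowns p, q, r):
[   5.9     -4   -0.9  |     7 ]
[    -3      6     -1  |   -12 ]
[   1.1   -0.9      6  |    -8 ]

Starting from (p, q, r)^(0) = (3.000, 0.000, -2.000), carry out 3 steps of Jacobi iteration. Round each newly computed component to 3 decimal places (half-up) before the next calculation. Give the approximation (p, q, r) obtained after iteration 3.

(-0.331, -2.103, -1.676)

Iteration 1:
  p = (7 - (-4)·0.000 - (-0.9)·-2.000) / (5.9) = 0.881
  q = (-12 - (-3)·3.000 - (-1)·-2.000) / (6) = -0.833
  r = (-8 - (1.1)·3.000 - (-0.9)·0.000) / (6) = -1.883
Iteration 2:
  p = (7 - (-4)·-0.833 - (-0.9)·-1.883) / (5.9) = 0.334
  q = (-12 - (-3)·0.881 - (-1)·-1.883) / (6) = -1.873
  r = (-8 - (1.1)·0.881 - (-0.9)·-0.833) / (6) = -1.620
Iteration 3:
  p = (7 - (-4)·-1.873 - (-0.9)·-1.620) / (5.9) = -0.331
  q = (-12 - (-3)·0.334 - (-1)·-1.620) / (6) = -2.103
  r = (-8 - (1.1)·0.334 - (-0.9)·-1.873) / (6) = -1.676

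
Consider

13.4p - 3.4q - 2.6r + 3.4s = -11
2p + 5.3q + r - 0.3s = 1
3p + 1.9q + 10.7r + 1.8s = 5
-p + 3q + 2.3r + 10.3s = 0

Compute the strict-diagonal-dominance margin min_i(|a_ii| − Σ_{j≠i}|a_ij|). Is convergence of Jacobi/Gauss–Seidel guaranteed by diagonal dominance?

2

row 1: |13.4| − (3.4+2.6+3.4) = 4
row 2: |5.3| − (2+1+0.3) = 2
row 3: |10.7| − (3+1.9+1.8) = 4
row 4: |10.3| − (1+3+2.3) = 4
minimum over rows = 2 → strictly diagonally dominant (convergence guaranteed)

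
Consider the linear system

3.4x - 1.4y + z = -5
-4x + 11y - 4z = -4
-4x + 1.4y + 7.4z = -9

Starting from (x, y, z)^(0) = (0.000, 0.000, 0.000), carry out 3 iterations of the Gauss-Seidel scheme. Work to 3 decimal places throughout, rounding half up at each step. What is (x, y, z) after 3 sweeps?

Iteration 1:
  x = (-5 - (-1.4)·0.000 - (1)·0.000) / (3.4) = -1.471
  y = (-4 - (-4)·-1.471 - (-4)·0.000) / (11) = -0.899
  z = (-9 - (-4)·-1.471 - (1.4)·-0.899) / (7.4) = -1.841
Iteration 2:
  x = (-5 - (-1.4)·-0.899 - (1)·-1.841) / (3.4) = -1.299
  y = (-4 - (-4)·-1.299 - (-4)·-1.841) / (11) = -1.505
  z = (-9 - (-4)·-1.299 - (1.4)·-1.505) / (7.4) = -1.634
Iteration 3:
  x = (-5 - (-1.4)·-1.505 - (1)·-1.634) / (3.4) = -1.610
  y = (-4 - (-4)·-1.610 - (-4)·-1.634) / (11) = -1.543
  z = (-9 - (-4)·-1.610 - (1.4)·-1.543) / (7.4) = -1.795

(-1.610, -1.543, -1.795)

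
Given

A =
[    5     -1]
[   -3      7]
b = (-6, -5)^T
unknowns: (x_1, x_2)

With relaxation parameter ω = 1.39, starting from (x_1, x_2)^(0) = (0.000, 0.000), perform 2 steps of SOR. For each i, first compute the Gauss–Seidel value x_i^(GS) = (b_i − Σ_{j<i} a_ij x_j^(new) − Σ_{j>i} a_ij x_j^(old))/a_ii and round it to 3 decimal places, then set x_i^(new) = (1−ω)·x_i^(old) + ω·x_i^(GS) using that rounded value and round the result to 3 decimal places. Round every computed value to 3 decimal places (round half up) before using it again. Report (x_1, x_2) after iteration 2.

Iteration 1:
  x_1: GS value = (-6 - (-1)·0.000) / (5) = -1.200;  x_1 ← (1−ω)·0.000 + ω·-1.200 = -1.668
  x_2: GS value = (-5 - (-3)·-1.668) / (7) = -1.429;  x_2 ← (1−ω)·0.000 + ω·-1.429 = -1.986
Iteration 2:
  x_1: GS value = (-6 - (-1)·-1.986) / (5) = -1.597;  x_1 ← (1−ω)·-1.668 + ω·-1.597 = -1.569
  x_2: GS value = (-5 - (-3)·-1.569) / (7) = -1.387;  x_2 ← (1−ω)·-1.986 + ω·-1.387 = -1.153

(-1.569, -1.153)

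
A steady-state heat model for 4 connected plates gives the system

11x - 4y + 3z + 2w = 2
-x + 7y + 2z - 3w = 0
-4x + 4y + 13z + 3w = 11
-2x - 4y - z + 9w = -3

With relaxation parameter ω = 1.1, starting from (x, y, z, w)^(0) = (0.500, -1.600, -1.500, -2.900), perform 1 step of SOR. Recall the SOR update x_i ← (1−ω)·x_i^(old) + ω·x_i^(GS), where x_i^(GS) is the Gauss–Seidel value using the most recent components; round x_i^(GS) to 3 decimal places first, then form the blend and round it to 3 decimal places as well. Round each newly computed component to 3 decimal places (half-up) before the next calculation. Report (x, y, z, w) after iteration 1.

Iteration 1:
  x: GS value = (2 - (-4)·-1.600 - (3)·-1.500 - (2)·-2.900) / (11) = 0.536;  x ← (1−ω)·0.500 + ω·0.536 = 0.540
  y: GS value = (0 - (-1)·0.540 - (2)·-1.500 - (-3)·-2.900) / (7) = -0.737;  y ← (1−ω)·-1.600 + ω·-0.737 = -0.651
  z: GS value = (11 - (-4)·0.540 - (4)·-0.651 - (3)·-2.900) / (13) = 1.882;  z ← (1−ω)·-1.500 + ω·1.882 = 2.220
  w: GS value = (-3 - (-2)·0.540 - (-4)·-0.651 - (-1)·2.220) / (9) = -0.256;  w ← (1−ω)·-2.900 + ω·-0.256 = 0.008

(0.540, -0.651, 2.220, 0.008)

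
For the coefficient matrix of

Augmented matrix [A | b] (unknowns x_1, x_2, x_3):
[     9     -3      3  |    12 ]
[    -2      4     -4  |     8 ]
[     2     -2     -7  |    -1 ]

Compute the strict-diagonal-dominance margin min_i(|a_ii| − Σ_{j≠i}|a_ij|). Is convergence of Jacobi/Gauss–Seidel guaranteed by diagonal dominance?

-2

row 1: |9| − (3+3) = 3
row 2: |4| − (2+4) = -2
row 3: |-7| − (2+2) = 3
minimum over rows = -2 → not strictly diagonally dominant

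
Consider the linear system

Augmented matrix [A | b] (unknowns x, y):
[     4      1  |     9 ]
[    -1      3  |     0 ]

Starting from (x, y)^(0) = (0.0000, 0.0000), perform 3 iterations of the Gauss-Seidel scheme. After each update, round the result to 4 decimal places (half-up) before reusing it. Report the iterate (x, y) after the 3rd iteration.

(2.0781, 0.6927)

Iteration 1:
  x = (9 - (1)·0.0000) / (4) = 2.2500
  y = (0 - (-1)·2.2500) / (3) = 0.7500
Iteration 2:
  x = (9 - (1)·0.7500) / (4) = 2.0625
  y = (0 - (-1)·2.0625) / (3) = 0.6875
Iteration 3:
  x = (9 - (1)·0.6875) / (4) = 2.0781
  y = (0 - (-1)·2.0781) / (3) = 0.6927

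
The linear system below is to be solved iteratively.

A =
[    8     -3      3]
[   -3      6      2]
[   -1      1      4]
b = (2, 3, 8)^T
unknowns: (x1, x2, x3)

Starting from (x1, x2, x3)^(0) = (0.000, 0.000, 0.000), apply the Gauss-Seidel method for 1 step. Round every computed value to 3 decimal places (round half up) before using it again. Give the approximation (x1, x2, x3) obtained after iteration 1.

(0.250, 0.625, 1.906)

Iteration 1:
  x1 = (2 - (-3)·0.000 - (3)·0.000) / (8) = 0.250
  x2 = (3 - (-3)·0.250 - (2)·0.000) / (6) = 0.625
  x3 = (8 - (-1)·0.250 - (1)·0.625) / (4) = 1.906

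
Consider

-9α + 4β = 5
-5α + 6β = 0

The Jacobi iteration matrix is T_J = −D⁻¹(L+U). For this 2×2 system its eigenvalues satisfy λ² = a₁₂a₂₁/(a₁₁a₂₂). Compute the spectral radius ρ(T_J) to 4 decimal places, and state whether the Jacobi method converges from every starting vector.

a₁₂a₂₁/(a₁₁a₂₂) = (4)·(-5) / ((-9)·(6)) = 0.370370
ρ = √|0.370370| = √0.370370 = 0.6086
ρ < 1, so Jacobi converges

0.6086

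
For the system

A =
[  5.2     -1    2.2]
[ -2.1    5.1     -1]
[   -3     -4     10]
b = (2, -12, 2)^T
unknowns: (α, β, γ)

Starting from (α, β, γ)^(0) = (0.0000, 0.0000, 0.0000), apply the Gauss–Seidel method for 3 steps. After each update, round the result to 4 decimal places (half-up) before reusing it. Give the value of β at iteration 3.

Iteration 1:
  α = (2 - (-1)·0.0000 - (2.2)·0.0000) / (5.2) = 0.3846
  β = (-12 - (-2.1)·0.3846 - (-1)·0.0000) / (5.1) = -2.1946
  γ = (2 - (-3)·0.3846 - (-4)·-2.1946) / (10) = -0.5625
Iteration 2:
  α = (2 - (-1)·-2.1946 - (2.2)·-0.5625) / (5.2) = 0.2006
  β = (-12 - (-2.1)·0.2006 - (-1)·-0.5625) / (5.1) = -2.3806
  γ = (2 - (-3)·0.2006 - (-4)·-2.3806) / (10) = -0.6921
Iteration 3:
  α = (2 - (-1)·-2.3806 - (2.2)·-0.6921) / (5.2) = 0.2196
  β = (-12 - (-2.1)·0.2196 - (-1)·-0.6921) / (5.1) = -2.3982
  γ = (2 - (-3)·0.2196 - (-4)·-2.3982) / (10) = -0.6934

-2.3982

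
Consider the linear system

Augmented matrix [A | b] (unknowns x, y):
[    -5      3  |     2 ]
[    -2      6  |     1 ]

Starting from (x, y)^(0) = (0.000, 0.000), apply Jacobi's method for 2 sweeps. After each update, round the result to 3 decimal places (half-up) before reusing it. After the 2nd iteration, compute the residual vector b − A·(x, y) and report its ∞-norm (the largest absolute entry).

0.401

Iteration 1:
  x = (2 - (3)·0.000) / (-5) = -0.400
  y = (1 - (-2)·0.000) / (6) = 0.167
Iteration 2:
  x = (2 - (3)·0.167) / (-5) = -0.300
  y = (1 - (-2)·-0.400) / (6) = 0.033
Residual b − A·x = (0.401, 0.202); ∞-norm = 0.401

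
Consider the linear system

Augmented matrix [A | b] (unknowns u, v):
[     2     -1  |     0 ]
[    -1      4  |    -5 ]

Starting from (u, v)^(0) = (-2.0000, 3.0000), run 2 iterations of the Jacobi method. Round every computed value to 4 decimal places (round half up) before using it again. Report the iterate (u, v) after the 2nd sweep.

(-0.8750, -0.8750)

Iteration 1:
  u = (0 - (-1)·3.0000) / (2) = 1.5000
  v = (-5 - (-1)·-2.0000) / (4) = -1.7500
Iteration 2:
  u = (0 - (-1)·-1.7500) / (2) = -0.8750
  v = (-5 - (-1)·1.5000) / (4) = -0.8750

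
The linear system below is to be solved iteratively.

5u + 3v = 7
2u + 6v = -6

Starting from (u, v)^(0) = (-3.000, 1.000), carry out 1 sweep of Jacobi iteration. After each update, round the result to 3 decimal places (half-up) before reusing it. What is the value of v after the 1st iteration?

Iteration 1:
  u = (7 - (3)·1.000) / (5) = 0.800
  v = (-6 - (2)·-3.000) / (6) = 0.000

0.000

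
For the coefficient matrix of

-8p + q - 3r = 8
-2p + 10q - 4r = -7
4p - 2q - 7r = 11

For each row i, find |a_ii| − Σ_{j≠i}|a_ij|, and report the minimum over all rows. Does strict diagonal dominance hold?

row 1: |-8| − (1+3) = 4
row 2: |10| − (2+4) = 4
row 3: |-7| − (4+2) = 1
minimum over rows = 1 → strictly diagonally dominant (convergence guaranteed)

1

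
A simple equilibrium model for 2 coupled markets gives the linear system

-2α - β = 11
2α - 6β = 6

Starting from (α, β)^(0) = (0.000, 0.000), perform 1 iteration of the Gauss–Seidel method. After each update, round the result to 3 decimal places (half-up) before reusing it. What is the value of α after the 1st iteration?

-5.500

Iteration 1:
  α = (11 - (-1)·0.000) / (-2) = -5.500
  β = (6 - (2)·-5.500) / (-6) = -2.833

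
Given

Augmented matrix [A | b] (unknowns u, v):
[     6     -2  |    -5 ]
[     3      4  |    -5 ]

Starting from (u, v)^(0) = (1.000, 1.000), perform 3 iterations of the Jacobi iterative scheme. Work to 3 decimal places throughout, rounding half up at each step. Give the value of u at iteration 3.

Iteration 1:
  u = (-5 - (-2)·1.000) / (6) = -0.500
  v = (-5 - (3)·1.000) / (4) = -2.000
Iteration 2:
  u = (-5 - (-2)·-2.000) / (6) = -1.500
  v = (-5 - (3)·-0.500) / (4) = -0.875
Iteration 3:
  u = (-5 - (-2)·-0.875) / (6) = -1.125
  v = (-5 - (3)·-1.500) / (4) = -0.125

-1.125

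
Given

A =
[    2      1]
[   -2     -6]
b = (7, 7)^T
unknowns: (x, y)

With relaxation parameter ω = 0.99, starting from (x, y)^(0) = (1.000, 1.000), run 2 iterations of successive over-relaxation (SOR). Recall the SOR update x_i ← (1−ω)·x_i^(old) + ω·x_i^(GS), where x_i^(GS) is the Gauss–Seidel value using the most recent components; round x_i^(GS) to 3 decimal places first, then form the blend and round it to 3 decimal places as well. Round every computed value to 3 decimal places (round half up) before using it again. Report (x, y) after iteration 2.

(4.548, -2.677)

Iteration 1:
  x: GS value = (7 - (1)·1.000) / (2) = 3.000;  x ← (1−ω)·1.000 + ω·3.000 = 2.980
  y: GS value = (7 - (-2)·2.980) / (-6) = -2.160;  y ← (1−ω)·1.000 + ω·-2.160 = -2.128
Iteration 2:
  x: GS value = (7 - (1)·-2.128) / (2) = 4.564;  x ← (1−ω)·2.980 + ω·4.564 = 4.548
  y: GS value = (7 - (-2)·4.548) / (-6) = -2.683;  y ← (1−ω)·-2.128 + ω·-2.683 = -2.677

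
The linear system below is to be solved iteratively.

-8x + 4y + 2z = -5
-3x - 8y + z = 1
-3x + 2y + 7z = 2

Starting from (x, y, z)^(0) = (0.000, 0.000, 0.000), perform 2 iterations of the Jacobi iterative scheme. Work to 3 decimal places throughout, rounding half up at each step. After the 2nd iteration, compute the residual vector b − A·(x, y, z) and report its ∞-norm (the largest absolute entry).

Iteration 1:
  x = (-5 - (4)·0.000 - (2)·0.000) / (-8) = 0.625
  y = (1 - (-3)·0.000 - (1)·0.000) / (-8) = -0.125
  z = (2 - (-3)·0.000 - (2)·0.000) / (7) = 0.286
Iteration 2:
  x = (-5 - (4)·-0.125 - (2)·0.286) / (-8) = 0.634
  y = (1 - (-3)·0.625 - (1)·0.286) / (-8) = -0.324
  z = (2 - (-3)·0.625 - (2)·-0.125) / (7) = 0.589
Residual b − A·x = (0.190, -0.279, 0.427); ∞-norm = 0.427

0.427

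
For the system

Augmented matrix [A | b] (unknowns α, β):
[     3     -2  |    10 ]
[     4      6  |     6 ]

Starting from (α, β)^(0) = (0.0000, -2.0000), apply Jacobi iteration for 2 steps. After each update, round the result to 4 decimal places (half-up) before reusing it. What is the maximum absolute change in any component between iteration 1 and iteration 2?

2.0000

Iteration 1:
  α = (10 - (-2)·-2.0000) / (3) = 2.0000
  β = (6 - (4)·0.0000) / (6) = 1.0000
Iteration 2:
  α = (10 - (-2)·1.0000) / (3) = 4.0000
  β = (6 - (4)·2.0000) / (6) = -0.3333
Change: (2.0000, -1.3333) → max |·| = 2.0000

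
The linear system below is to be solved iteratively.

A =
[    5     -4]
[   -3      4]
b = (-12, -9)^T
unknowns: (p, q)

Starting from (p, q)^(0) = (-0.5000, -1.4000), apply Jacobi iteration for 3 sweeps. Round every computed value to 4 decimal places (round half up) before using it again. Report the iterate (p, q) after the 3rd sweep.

Iteration 1:
  p = (-12 - (-4)·-1.4000) / (5) = -3.5200
  q = (-9 - (-3)·-0.5000) / (4) = -2.6250
Iteration 2:
  p = (-12 - (-4)·-2.6250) / (5) = -4.5000
  q = (-9 - (-3)·-3.5200) / (4) = -4.8900
Iteration 3:
  p = (-12 - (-4)·-4.8900) / (5) = -6.3120
  q = (-9 - (-3)·-4.5000) / (4) = -5.6250

(-6.3120, -5.6250)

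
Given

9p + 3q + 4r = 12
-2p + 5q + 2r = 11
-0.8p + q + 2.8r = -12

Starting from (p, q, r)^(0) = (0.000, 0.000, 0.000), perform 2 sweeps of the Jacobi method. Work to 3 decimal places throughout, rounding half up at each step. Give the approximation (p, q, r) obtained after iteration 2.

Iteration 1:
  p = (12 - (3)·0.000 - (4)·0.000) / (9) = 1.333
  q = (11 - (-2)·0.000 - (2)·0.000) / (5) = 2.200
  r = (-12 - (-0.8)·0.000 - (1)·0.000) / (2.8) = -4.286
Iteration 2:
  p = (12 - (3)·2.200 - (4)·-4.286) / (9) = 2.505
  q = (11 - (-2)·1.333 - (2)·-4.286) / (5) = 4.448
  r = (-12 - (-0.8)·1.333 - (1)·2.200) / (2.8) = -4.691

(2.505, 4.448, -4.691)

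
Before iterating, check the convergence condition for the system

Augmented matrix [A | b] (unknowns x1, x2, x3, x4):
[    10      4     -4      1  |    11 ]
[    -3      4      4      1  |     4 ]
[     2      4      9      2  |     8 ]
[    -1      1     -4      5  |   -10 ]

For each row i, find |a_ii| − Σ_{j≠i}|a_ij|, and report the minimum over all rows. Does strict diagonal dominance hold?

-4

row 1: |10| − (4+4+1) = 1
row 2: |4| − (3+4+1) = -4
row 3: |9| − (2+4+2) = 1
row 4: |5| − (1+1+4) = -1
minimum over rows = -4 → not strictly diagonally dominant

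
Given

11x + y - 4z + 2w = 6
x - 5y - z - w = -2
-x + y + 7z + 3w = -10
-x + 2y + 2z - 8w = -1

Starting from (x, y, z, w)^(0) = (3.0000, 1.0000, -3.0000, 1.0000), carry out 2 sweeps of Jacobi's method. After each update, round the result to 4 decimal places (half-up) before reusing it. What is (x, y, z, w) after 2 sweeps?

Iteration 1:
  x = (6 - (1)·1.0000 - (-4)·-3.0000 - (2)·1.0000) / (11) = -0.8182
  y = (-2 - (1)·3.0000 - (-1)·-3.0000 - (-1)·1.0000) / (-5) = 1.4000
  z = (-10 - (-1)·3.0000 - (1)·1.0000 - (3)·1.0000) / (7) = -1.5714
  w = (-1 - (-1)·3.0000 - (2)·1.0000 - (2)·-3.0000) / (-8) = -0.7500
Iteration 2:
  x = (6 - (1)·1.4000 - (-4)·-1.5714 - (2)·-0.7500) / (11) = -0.0169
  y = (-2 - (1)·-0.8182 - (-1)·-1.5714 - (-1)·-0.7500) / (-5) = 0.7006
  z = (-10 - (-1)·-0.8182 - (1)·1.4000 - (3)·-0.7500) / (7) = -1.4240
  w = (-1 - (-1)·-0.8182 - (2)·1.4000 - (2)·-1.5714) / (-8) = 0.1844

(-0.0169, 0.7006, -1.4240, 0.1844)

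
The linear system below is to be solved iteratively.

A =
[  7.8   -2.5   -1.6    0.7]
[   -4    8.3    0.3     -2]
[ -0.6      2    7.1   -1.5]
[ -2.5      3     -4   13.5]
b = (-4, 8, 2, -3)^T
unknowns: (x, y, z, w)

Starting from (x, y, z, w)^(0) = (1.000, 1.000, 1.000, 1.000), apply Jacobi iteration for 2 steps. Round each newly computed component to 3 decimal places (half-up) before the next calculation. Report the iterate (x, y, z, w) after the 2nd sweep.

Iteration 1:
  x = (-4 - (-2.5)·1.000 - (-1.6)·1.000 - (0.7)·1.000) / (7.8) = -0.077
  y = (8 - (-4)·1.000 - (0.3)·1.000 - (-2)·1.000) / (8.3) = 1.651
  z = (2 - (-0.6)·1.000 - (2)·1.000 - (-1.5)·1.000) / (7.1) = 0.296
  w = (-3 - (-2.5)·1.000 - (3)·1.000 - (-4)·1.000) / (13.5) = 0.037
Iteration 2:
  x = (-4 - (-2.5)·1.651 - (-1.6)·0.296 - (0.7)·0.037) / (7.8) = 0.074
  y = (8 - (-4)·-0.077 - (0.3)·0.296 - (-2)·0.037) / (8.3) = 0.925
  z = (2 - (-0.6)·-0.077 - (2)·1.651 - (-1.5)·0.037) / (7.1) = -0.182
  w = (-3 - (-2.5)·-0.077 - (3)·1.651 - (-4)·0.296) / (13.5) = -0.516

(0.074, 0.925, -0.182, -0.516)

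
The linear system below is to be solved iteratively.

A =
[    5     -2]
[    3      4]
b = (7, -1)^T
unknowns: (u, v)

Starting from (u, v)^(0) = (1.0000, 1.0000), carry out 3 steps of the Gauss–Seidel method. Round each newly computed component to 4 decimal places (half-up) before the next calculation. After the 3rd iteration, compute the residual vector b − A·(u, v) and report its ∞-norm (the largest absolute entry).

Iteration 1:
  u = (7 - (-2)·1.0000) / (5) = 1.8000
  v = (-1 - (3)·1.8000) / (4) = -1.6000
Iteration 2:
  u = (7 - (-2)·-1.6000) / (5) = 0.7600
  v = (-1 - (3)·0.7600) / (4) = -0.8200
Iteration 3:
  u = (7 - (-2)·-0.8200) / (5) = 1.0720
  v = (-1 - (3)·1.0720) / (4) = -1.0540
Residual b − A·x = (-0.4680, 0.0000); ∞-norm = 0.4680

0.4680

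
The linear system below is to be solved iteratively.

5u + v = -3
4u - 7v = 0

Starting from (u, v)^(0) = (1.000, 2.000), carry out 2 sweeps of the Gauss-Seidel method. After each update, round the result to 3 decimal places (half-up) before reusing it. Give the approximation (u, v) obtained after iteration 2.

Iteration 1:
  u = (-3 - (1)·2.000) / (5) = -1.000
  v = (0 - (4)·-1.000) / (-7) = -0.571
Iteration 2:
  u = (-3 - (1)·-0.571) / (5) = -0.486
  v = (0 - (4)·-0.486) / (-7) = -0.278

(-0.486, -0.278)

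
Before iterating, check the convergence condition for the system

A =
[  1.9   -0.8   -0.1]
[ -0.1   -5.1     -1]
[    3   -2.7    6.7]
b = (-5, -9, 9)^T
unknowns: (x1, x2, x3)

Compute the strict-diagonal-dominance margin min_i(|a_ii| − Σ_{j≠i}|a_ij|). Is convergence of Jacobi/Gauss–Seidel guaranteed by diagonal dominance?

row 1: |1.9| − (0.8+0.1) = 1
row 2: |-5.1| − (0.1+1) = 4
row 3: |6.7| − (3+2.7) = 1
minimum over rows = 1 → strictly diagonally dominant (convergence guaranteed)

1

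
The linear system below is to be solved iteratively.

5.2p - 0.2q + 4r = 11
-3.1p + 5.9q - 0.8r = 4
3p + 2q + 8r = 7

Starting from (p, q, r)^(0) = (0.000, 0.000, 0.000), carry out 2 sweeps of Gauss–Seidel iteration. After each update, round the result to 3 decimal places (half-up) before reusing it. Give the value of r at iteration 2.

Iteration 1:
  p = (11 - (-0.2)·0.000 - (4)·0.000) / (5.2) = 2.115
  q = (4 - (-3.1)·2.115 - (-0.8)·0.000) / (5.9) = 1.789
  r = (7 - (3)·2.115 - (2)·1.789) / (8) = -0.365
Iteration 2:
  p = (11 - (-0.2)·1.789 - (4)·-0.365) / (5.2) = 2.465
  q = (4 - (-3.1)·2.465 - (-0.8)·-0.365) / (5.9) = 1.924
  r = (7 - (3)·2.465 - (2)·1.924) / (8) = -0.530

-0.530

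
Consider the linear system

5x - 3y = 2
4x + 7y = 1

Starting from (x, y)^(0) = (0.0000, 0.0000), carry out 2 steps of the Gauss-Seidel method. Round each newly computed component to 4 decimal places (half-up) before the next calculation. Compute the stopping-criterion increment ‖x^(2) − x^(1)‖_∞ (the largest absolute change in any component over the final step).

Iteration 1:
  x = (2 - (-3)·0.0000) / (5) = 0.4000
  y = (1 - (4)·0.4000) / (7) = -0.0857
Iteration 2:
  x = (2 - (-3)·-0.0857) / (5) = 0.3486
  y = (1 - (4)·0.3486) / (7) = -0.0563
Change: (-0.0514, 0.0294) → max |·| = 0.0514

0.0514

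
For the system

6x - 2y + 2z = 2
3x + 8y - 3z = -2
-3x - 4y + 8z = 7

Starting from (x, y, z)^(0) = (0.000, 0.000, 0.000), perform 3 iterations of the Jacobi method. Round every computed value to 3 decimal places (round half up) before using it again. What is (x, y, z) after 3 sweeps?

Iteration 1:
  x = (2 - (-2)·0.000 - (2)·0.000) / (6) = 0.333
  y = (-2 - (3)·0.000 - (-3)·0.000) / (8) = -0.250
  z = (7 - (-3)·0.000 - (-4)·0.000) / (8) = 0.875
Iteration 2:
  x = (2 - (-2)·-0.250 - (2)·0.875) / (6) = -0.042
  y = (-2 - (3)·0.333 - (-3)·0.875) / (8) = -0.047
  z = (7 - (-3)·0.333 - (-4)·-0.250) / (8) = 0.875
Iteration 3:
  x = (2 - (-2)·-0.047 - (2)·0.875) / (6) = 0.026
  y = (-2 - (3)·-0.042 - (-3)·0.875) / (8) = 0.094
  z = (7 - (-3)·-0.042 - (-4)·-0.047) / (8) = 0.836

(0.026, 0.094, 0.836)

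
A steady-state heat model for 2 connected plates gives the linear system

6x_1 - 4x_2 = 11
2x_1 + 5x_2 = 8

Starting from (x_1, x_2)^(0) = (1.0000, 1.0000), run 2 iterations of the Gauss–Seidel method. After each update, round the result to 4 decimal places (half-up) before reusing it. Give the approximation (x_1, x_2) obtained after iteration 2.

(2.2333, 0.7067)

Iteration 1:
  x_1 = (11 - (-4)·1.0000) / (6) = 2.5000
  x_2 = (8 - (2)·2.5000) / (5) = 0.6000
Iteration 2:
  x_1 = (11 - (-4)·0.6000) / (6) = 2.2333
  x_2 = (8 - (2)·2.2333) / (5) = 0.7067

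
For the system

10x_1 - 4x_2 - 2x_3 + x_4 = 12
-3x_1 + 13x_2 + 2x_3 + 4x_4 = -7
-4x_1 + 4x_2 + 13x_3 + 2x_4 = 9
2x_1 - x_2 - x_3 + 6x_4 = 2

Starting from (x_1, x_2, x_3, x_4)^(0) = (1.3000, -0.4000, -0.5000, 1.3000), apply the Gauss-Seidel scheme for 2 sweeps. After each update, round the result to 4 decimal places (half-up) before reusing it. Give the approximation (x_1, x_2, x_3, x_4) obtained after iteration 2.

Iteration 1:
  x_1 = (12 - (-4)·-0.4000 - (-2)·-0.5000 - (1)·1.3000) / (10) = 0.8100
  x_2 = (-7 - (-3)·0.8100 - (2)·-0.5000 - (4)·1.3000) / (13) = -0.6746
  x_3 = (9 - (-4)·0.8100 - (4)·-0.6746 - (2)·1.3000) / (13) = 0.9491
  x_4 = (2 - (2)·0.8100 - (-1)·-0.6746 - (-1)·0.9491) / (6) = 0.1091
Iteration 2:
  x_1 = (12 - (-4)·-0.6746 - (-2)·0.9491 - (1)·0.1091) / (10) = 1.1091
  x_2 = (-7 - (-3)·1.1091 - (2)·0.9491 - (4)·0.1091) / (13) = -0.4621
  x_3 = (9 - (-4)·1.1091 - (4)·-0.4621 - (2)·0.1091) / (13) = 1.1590
  x_4 = (2 - (2)·1.1091 - (-1)·-0.4621 - (-1)·1.1590) / (6) = 0.0798

(1.1091, -0.4621, 1.1590, 0.0798)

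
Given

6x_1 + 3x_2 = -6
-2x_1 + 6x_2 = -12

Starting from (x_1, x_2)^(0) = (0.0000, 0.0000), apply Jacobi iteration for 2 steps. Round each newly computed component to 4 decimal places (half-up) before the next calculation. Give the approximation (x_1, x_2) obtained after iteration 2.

(0.0000, -2.3333)

Iteration 1:
  x_1 = (-6 - (3)·0.0000) / (6) = -1.0000
  x_2 = (-12 - (-2)·0.0000) / (6) = -2.0000
Iteration 2:
  x_1 = (-6 - (3)·-2.0000) / (6) = 0.0000
  x_2 = (-12 - (-2)·-1.0000) / (6) = -2.3333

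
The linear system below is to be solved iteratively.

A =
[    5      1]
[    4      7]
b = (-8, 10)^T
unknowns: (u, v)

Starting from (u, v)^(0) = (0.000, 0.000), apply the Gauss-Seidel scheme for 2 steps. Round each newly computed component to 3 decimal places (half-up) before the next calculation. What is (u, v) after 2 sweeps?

(-2.069, 2.611)

Iteration 1:
  u = (-8 - (1)·0.000) / (5) = -1.600
  v = (10 - (4)·-1.600) / (7) = 2.343
Iteration 2:
  u = (-8 - (1)·2.343) / (5) = -2.069
  v = (10 - (4)·-2.069) / (7) = 2.611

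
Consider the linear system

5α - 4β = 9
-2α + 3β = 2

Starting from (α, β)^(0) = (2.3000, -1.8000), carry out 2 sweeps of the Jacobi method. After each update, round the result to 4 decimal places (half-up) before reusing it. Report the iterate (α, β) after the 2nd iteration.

(3.5600, 0.9067)

Iteration 1:
  α = (9 - (-4)·-1.8000) / (5) = 0.3600
  β = (2 - (-2)·2.3000) / (3) = 2.2000
Iteration 2:
  α = (9 - (-4)·2.2000) / (5) = 3.5600
  β = (2 - (-2)·0.3600) / (3) = 0.9067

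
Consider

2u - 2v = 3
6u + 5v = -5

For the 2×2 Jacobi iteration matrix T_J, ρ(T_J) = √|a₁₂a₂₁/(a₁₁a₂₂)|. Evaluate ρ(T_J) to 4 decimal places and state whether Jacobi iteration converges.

1.0954

a₁₂a₂₁/(a₁₁a₂₂) = (-2)·(6) / ((2)·(5)) = -1.200000
ρ = √|-1.200000| = √1.200000 = 1.0954
ρ > 1, so Jacobi diverges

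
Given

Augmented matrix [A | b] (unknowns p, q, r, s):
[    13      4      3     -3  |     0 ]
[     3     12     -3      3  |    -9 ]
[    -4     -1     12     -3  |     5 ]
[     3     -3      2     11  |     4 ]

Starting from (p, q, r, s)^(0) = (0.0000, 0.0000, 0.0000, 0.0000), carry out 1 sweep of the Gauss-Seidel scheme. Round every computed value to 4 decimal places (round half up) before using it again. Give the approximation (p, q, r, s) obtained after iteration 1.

(0.0000, -0.7500, 0.3542, 0.0947)

Iteration 1:
  p = (0 - (4)·0.0000 - (3)·0.0000 - (-3)·0.0000) / (13) = 0.0000
  q = (-9 - (3)·0.0000 - (-3)·0.0000 - (3)·0.0000) / (12) = -0.7500
  r = (5 - (-4)·0.0000 - (-1)·-0.7500 - (-3)·0.0000) / (12) = 0.3542
  s = (4 - (3)·0.0000 - (-3)·-0.7500 - (2)·0.3542) / (11) = 0.0947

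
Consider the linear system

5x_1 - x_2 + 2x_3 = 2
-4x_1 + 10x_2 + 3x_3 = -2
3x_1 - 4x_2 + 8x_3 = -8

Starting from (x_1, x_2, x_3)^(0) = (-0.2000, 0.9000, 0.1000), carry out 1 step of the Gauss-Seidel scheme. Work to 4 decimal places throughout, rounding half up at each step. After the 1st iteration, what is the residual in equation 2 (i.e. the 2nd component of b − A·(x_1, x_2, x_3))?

Iteration 1:
  x_1 = (2 - (-1)·0.9000 - (2)·0.1000) / (5) = 0.5400
  x_2 = (-2 - (-4)·0.5400 - (3)·0.1000) / (10) = -0.0140
  x_3 = (-8 - (3)·0.5400 - (-4)·-0.0140) / (8) = -1.2095
Residual b − A·x = (1.7050, 3.9285, 0.0000)

3.9285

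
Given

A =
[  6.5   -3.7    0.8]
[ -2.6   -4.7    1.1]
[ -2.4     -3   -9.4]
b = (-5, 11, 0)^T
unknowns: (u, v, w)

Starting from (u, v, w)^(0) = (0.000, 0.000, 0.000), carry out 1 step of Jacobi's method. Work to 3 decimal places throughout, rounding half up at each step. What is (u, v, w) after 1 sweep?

(-0.769, -2.340, 0.000)

Iteration 1:
  u = (-5 - (-3.7)·0.000 - (0.8)·0.000) / (6.5) = -0.769
  v = (11 - (-2.6)·0.000 - (1.1)·0.000) / (-4.7) = -2.340
  w = (0 - (-2.4)·0.000 - (-3)·0.000) / (-9.4) = 0.000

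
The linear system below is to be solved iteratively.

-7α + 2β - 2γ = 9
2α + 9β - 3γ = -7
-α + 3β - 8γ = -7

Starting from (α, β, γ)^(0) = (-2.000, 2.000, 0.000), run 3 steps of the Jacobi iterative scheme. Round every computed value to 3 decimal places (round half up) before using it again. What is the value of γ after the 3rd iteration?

Iteration 1:
  α = (9 - (2)·2.000 - (-2)·0.000) / (-7) = -0.714
  β = (-7 - (2)·-2.000 - (-3)·0.000) / (9) = -0.333
  γ = (-7 - (-1)·-2.000 - (3)·2.000) / (-8) = 1.875
Iteration 2:
  α = (9 - (2)·-0.333 - (-2)·1.875) / (-7) = -1.917
  β = (-7 - (2)·-0.714 - (-3)·1.875) / (9) = 0.006
  γ = (-7 - (-1)·-0.714 - (3)·-0.333) / (-8) = 0.839
Iteration 3:
  α = (9 - (2)·0.006 - (-2)·0.839) / (-7) = -1.524
  β = (-7 - (2)·-1.917 - (-3)·0.839) / (9) = -0.072
  γ = (-7 - (-1)·-1.917 - (3)·0.006) / (-8) = 1.117

1.117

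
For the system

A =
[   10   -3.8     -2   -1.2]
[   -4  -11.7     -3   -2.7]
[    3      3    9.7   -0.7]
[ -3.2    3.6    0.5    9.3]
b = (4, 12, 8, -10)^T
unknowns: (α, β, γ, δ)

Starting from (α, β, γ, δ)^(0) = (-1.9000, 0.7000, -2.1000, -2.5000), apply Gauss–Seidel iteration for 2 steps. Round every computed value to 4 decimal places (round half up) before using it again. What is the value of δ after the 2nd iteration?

-0.5677

Iteration 1:
  α = (4 - (-3.8)·0.7000 - (-2)·-2.1000 - (-1.2)·-2.5000) / (10) = -0.0540
  β = (12 - (-4)·-0.0540 - (-3)·-2.1000 - (-2.7)·-2.5000) / (-11.7) = 0.1082
  γ = (8 - (3)·-0.0540 - (3)·0.1082 - (-0.7)·-2.5000) / (9.7) = 0.6276
  δ = (-10 - (-3.2)·-0.0540 - (3.6)·0.1082 - (0.5)·0.6276) / (9.3) = -1.1695
Iteration 2:
  α = (4 - (-3.8)·0.1082 - (-2)·0.6276 - (-1.2)·-1.1695) / (10) = 0.4263
  β = (12 - (-4)·0.4263 - (-3)·0.6276 - (-2.7)·-1.1695) / (-11.7) = -1.0624
  γ = (8 - (3)·0.4263 - (3)·-1.0624 - (-0.7)·-1.1695) / (9.7) = 0.9371
  δ = (-10 - (-3.2)·0.4263 - (3.6)·-1.0624 - (0.5)·0.9371) / (9.3) = -0.5677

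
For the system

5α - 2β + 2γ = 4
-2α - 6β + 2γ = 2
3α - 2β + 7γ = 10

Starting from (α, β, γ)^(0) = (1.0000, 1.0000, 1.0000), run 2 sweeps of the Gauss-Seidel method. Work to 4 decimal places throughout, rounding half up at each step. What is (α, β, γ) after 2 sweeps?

Iteration 1:
  α = (4 - (-2)·1.0000 - (2)·1.0000) / (5) = 0.8000
  β = (2 - (-2)·0.8000 - (2)·1.0000) / (-6) = -0.2667
  γ = (10 - (3)·0.8000 - (-2)·-0.2667) / (7) = 1.0095
Iteration 2:
  α = (4 - (-2)·-0.2667 - (2)·1.0095) / (5) = 0.2895
  β = (2 - (-2)·0.2895 - (2)·1.0095) / (-6) = -0.0933
  γ = (10 - (3)·0.2895 - (-2)·-0.0933) / (7) = 1.2778

(0.2895, -0.0933, 1.2778)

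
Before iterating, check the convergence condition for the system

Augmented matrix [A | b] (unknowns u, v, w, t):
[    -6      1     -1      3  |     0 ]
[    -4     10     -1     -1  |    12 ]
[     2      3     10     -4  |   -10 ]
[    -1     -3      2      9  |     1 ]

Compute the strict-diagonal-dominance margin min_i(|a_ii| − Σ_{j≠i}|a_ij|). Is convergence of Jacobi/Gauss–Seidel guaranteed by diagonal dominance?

1

row 1: |-6| − (1+1+3) = 1
row 2: |10| − (4+1+1) = 4
row 3: |10| − (2+3+4) = 1
row 4: |9| − (1+3+2) = 3
minimum over rows = 1 → strictly diagonally dominant (convergence guaranteed)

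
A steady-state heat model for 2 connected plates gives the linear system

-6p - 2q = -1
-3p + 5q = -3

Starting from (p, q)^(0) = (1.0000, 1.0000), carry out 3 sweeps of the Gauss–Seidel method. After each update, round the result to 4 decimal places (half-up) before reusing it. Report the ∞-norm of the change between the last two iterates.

Iteration 1:
  p = (-1 - (-2)·1.0000) / (-6) = -0.1667
  q = (-3 - (-3)·-0.1667) / (5) = -0.7000
Iteration 2:
  p = (-1 - (-2)·-0.7000) / (-6) = 0.4000
  q = (-3 - (-3)·0.4000) / (5) = -0.3600
Iteration 3:
  p = (-1 - (-2)·-0.3600) / (-6) = 0.2867
  q = (-3 - (-3)·0.2867) / (5) = -0.4280
Change: (-0.1133, -0.0680) → max |·| = 0.1133

0.1133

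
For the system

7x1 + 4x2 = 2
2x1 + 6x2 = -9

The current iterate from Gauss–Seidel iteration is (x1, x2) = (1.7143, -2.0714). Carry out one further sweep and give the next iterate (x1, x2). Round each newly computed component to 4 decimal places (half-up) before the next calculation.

(1.4694, -1.9898)

One sweep:
  x1 = (2 - (4)·-2.0714) / (7) = 1.4694
  x2 = (-9 - (2)·1.4694) / (6) = -1.9898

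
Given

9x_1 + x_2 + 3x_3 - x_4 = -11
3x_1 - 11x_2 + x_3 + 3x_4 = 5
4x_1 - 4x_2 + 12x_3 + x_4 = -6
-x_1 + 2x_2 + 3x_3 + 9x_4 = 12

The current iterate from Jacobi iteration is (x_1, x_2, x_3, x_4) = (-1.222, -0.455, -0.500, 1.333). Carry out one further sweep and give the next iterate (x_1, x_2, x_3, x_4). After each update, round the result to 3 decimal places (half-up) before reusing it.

(-0.857, -0.470, -0.355, 1.465)

One sweep:
  x_1 = (-11 - (1)·-0.455 - (3)·-0.500 - (-1)·1.333) / (9) = -0.857
  x_2 = (5 - (3)·-1.222 - (1)·-0.500 - (3)·1.333) / (-11) = -0.470
  x_3 = (-6 - (4)·-1.222 - (-4)·-0.455 - (1)·1.333) / (12) = -0.355
  x_4 = (12 - (-1)·-1.222 - (2)·-0.455 - (3)·-0.500) / (9) = 1.465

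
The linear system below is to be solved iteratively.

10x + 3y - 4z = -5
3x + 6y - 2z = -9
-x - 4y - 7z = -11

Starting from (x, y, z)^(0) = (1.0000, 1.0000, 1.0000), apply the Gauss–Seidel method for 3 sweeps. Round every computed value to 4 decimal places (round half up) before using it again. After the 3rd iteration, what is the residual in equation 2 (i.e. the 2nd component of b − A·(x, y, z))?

Iteration 1:
  x = (-5 - (3)·1.0000 - (-4)·1.0000) / (10) = -0.4000
  y = (-9 - (3)·-0.4000 - (-2)·1.0000) / (6) = -0.9667
  z = (-11 - (-1)·-0.4000 - (-4)·-0.9667) / (-7) = 2.1810
Iteration 2:
  x = (-5 - (3)·-0.9667 - (-4)·2.1810) / (10) = 0.6624
  y = (-9 - (3)·0.6624 - (-2)·2.1810) / (6) = -1.1042
  z = (-11 - (-1)·0.6624 - (-4)·-1.1042) / (-7) = 2.1078
Iteration 3:
  x = (-5 - (3)·-1.1042 - (-4)·2.1078) / (10) = 0.6744
  y = (-9 - (3)·0.6744 - (-2)·2.1078) / (6) = -1.1346
  z = (-11 - (-1)·0.6744 - (-4)·-1.1346) / (-7) = 2.1234
Residual b − A·x = (0.1534, 0.0312, -0.0002)

0.0312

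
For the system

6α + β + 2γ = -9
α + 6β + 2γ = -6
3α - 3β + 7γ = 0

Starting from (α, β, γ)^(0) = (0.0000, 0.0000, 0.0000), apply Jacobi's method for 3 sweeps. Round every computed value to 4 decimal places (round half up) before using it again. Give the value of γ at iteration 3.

0.2500

Iteration 1:
  α = (-9 - (1)·0.0000 - (2)·0.0000) / (6) = -1.5000
  β = (-6 - (1)·0.0000 - (2)·0.0000) / (6) = -1.0000
  γ = (0 - (3)·0.0000 - (-3)·0.0000) / (7) = 0.0000
Iteration 2:
  α = (-9 - (1)·-1.0000 - (2)·0.0000) / (6) = -1.3333
  β = (-6 - (1)·-1.5000 - (2)·0.0000) / (6) = -0.7500
  γ = (0 - (3)·-1.5000 - (-3)·-1.0000) / (7) = 0.2143
Iteration 3:
  α = (-9 - (1)·-0.7500 - (2)·0.2143) / (6) = -1.4464
  β = (-6 - (1)·-1.3333 - (2)·0.2143) / (6) = -0.8492
  γ = (0 - (3)·-1.3333 - (-3)·-0.7500) / (7) = 0.2500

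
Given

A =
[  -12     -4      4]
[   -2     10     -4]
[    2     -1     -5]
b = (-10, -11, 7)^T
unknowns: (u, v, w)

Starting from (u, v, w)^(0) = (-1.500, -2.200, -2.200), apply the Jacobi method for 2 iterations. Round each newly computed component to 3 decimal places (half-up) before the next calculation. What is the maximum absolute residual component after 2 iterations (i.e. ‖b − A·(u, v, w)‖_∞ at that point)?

Iteration 1:
  u = (-10 - (-4)·-2.200 - (4)·-2.200) / (-12) = 0.833
  v = (-11 - (-2)·-1.500 - (-4)·-2.200) / (10) = -2.280
  w = (7 - (2)·-1.500 - (-1)·-2.200) / (-5) = -1.560
Iteration 2:
  u = (-10 - (-4)·-2.280 - (4)·-1.560) / (-12) = 1.073
  v = (-11 - (-2)·0.833 - (-4)·-1.560) / (10) = -1.557
  w = (7 - (2)·0.833 - (-1)·-2.280) / (-5) = -0.611
Residual b − A·x = (-0.908, 4.272, 0.242); ∞-norm = 4.272

4.272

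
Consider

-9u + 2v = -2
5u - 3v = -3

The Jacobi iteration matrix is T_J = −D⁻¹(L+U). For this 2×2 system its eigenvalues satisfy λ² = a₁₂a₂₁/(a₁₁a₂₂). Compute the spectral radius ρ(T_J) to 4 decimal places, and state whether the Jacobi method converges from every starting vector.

a₁₂a₂₁/(a₁₁a₂₂) = (2)·(5) / ((-9)·(-3)) = 0.370370
ρ = √|0.370370| = √0.370370 = 0.6086
ρ < 1, so Jacobi converges

0.6086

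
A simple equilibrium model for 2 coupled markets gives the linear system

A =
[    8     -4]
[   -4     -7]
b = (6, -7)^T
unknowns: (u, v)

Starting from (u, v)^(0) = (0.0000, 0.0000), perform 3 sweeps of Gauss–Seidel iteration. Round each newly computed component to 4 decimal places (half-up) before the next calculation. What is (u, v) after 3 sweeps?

(0.9541, 0.4548)

Iteration 1:
  u = (6 - (-4)·0.0000) / (8) = 0.7500
  v = (-7 - (-4)·0.7500) / (-7) = 0.5714
Iteration 2:
  u = (6 - (-4)·0.5714) / (8) = 1.0357
  v = (-7 - (-4)·1.0357) / (-7) = 0.4082
Iteration 3:
  u = (6 - (-4)·0.4082) / (8) = 0.9541
  v = (-7 - (-4)·0.9541) / (-7) = 0.4548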